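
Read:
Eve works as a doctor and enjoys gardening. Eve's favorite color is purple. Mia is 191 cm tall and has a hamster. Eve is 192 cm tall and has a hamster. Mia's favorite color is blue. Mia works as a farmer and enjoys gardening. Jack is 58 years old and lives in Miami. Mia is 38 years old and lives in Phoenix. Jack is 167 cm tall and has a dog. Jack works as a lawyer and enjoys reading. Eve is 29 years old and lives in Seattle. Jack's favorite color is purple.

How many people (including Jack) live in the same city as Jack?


Jack lives in Miami. Count = 1

1


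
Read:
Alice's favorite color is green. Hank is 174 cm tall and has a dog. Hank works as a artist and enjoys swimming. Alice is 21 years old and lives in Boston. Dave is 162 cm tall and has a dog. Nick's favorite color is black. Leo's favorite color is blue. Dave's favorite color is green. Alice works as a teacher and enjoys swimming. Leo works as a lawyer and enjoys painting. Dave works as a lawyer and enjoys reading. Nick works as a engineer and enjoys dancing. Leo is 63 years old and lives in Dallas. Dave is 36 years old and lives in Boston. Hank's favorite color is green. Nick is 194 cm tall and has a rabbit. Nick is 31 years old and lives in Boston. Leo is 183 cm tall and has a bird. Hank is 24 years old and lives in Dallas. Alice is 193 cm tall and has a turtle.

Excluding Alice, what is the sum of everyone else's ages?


Sum (excluding Alice): 154

154


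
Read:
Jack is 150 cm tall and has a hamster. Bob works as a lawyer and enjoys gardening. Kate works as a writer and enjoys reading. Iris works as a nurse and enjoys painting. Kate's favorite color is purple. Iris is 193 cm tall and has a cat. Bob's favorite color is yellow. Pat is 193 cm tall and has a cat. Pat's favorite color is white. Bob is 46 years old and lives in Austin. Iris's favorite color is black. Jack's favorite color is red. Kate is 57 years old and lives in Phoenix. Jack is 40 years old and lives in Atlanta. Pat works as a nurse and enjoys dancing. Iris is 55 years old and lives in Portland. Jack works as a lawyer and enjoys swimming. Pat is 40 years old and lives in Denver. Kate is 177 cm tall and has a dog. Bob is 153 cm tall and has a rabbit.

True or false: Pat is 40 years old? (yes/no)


Pat is actually 40. yes

yes


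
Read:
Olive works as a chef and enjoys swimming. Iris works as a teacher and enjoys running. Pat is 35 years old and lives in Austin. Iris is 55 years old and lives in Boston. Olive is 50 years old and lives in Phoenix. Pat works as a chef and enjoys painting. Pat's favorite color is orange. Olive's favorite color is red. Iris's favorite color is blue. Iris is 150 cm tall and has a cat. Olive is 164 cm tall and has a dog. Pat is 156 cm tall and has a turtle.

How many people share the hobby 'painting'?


Count: 1

1


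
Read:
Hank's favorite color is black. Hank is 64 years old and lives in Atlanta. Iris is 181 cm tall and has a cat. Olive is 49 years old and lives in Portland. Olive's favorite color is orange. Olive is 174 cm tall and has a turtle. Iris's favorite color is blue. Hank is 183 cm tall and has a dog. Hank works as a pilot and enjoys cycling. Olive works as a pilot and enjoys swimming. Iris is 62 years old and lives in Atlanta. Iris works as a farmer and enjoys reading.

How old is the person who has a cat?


Person with cat is Iris, age 62

62


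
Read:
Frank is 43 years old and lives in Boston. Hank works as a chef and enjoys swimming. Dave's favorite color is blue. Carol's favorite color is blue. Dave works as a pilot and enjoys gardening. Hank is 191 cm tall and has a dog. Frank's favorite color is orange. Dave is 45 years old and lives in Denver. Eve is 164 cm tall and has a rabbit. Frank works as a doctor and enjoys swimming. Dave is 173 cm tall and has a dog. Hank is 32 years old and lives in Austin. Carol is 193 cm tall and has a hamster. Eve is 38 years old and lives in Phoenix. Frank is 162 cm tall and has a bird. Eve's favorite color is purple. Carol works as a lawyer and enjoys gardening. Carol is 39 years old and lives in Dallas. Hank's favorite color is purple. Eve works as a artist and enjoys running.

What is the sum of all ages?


43+38+39+32+45 = 197

197


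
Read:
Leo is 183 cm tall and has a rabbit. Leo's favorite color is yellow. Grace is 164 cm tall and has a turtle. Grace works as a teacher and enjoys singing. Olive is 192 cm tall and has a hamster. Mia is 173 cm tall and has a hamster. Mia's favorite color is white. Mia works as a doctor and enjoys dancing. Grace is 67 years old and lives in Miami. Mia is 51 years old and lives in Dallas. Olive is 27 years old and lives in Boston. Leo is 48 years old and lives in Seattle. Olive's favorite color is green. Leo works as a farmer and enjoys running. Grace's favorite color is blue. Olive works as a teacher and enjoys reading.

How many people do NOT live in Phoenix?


Not in Phoenix: 4

4


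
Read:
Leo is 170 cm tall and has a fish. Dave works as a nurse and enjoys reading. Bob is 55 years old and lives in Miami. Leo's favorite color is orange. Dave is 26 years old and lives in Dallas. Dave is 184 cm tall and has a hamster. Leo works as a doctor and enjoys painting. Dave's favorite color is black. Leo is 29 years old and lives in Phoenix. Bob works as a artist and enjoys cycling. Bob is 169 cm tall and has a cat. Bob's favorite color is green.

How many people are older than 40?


Filter: 1

1


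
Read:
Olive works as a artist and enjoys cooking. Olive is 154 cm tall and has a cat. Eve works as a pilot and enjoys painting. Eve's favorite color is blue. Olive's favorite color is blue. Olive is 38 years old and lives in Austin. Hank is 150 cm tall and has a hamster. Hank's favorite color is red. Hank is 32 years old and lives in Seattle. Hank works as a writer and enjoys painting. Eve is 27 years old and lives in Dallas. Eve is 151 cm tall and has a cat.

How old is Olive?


Olive is 38 years old

38


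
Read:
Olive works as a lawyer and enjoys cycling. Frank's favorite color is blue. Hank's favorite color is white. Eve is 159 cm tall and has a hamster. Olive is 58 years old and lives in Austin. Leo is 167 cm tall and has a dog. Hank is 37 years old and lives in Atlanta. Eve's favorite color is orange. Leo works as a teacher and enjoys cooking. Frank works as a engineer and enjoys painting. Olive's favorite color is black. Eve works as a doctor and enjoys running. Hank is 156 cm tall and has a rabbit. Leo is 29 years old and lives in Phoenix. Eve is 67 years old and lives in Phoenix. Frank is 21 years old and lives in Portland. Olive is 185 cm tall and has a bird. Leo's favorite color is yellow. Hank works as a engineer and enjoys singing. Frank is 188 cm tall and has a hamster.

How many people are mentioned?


People: Frank, Eve, Olive, Leo, Hank. Count = 5

5


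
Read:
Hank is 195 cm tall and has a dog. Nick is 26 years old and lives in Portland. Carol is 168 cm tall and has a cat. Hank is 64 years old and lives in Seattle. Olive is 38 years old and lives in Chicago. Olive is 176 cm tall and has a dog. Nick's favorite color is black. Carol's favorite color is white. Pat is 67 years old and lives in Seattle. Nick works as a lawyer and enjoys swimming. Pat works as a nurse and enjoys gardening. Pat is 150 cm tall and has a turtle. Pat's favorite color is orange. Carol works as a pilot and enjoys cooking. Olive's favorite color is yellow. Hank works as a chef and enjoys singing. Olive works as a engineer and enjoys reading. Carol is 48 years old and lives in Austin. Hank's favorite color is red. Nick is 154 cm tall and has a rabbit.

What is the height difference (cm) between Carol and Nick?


|168 - 154| = 14

14


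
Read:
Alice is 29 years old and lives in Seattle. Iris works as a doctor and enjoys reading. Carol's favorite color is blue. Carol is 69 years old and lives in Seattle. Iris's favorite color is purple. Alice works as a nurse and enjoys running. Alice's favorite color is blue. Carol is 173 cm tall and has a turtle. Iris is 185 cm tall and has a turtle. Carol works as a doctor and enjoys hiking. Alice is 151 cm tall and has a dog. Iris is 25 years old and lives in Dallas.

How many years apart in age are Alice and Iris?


29 vs 25, diff = 4

4


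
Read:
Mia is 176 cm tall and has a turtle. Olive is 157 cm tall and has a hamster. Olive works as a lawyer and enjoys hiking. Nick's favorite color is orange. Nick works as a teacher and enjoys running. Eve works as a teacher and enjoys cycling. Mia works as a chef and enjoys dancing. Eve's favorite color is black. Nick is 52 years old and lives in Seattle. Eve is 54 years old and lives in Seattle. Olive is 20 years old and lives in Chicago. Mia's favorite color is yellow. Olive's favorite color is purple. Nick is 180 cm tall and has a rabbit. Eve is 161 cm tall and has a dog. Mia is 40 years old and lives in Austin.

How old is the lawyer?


The lawyer is Olive, age 20

20


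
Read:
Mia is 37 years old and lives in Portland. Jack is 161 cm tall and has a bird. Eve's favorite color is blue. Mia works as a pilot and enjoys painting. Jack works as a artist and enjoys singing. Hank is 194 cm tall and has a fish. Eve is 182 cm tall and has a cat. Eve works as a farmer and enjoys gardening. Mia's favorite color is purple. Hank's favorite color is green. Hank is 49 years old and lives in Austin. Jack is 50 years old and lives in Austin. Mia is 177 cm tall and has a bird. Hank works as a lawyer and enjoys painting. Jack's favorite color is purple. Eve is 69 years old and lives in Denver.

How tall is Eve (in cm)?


Eve is 182 cm tall

182


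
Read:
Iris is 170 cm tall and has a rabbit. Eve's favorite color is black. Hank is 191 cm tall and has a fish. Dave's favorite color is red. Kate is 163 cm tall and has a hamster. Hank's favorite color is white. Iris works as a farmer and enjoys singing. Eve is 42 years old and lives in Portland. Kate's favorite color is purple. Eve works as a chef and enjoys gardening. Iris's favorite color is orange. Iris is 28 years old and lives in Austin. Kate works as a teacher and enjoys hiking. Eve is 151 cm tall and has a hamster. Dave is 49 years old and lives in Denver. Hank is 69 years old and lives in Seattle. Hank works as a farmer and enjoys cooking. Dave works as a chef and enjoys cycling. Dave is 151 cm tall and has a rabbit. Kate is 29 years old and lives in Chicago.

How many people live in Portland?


Count in Portland: 1

1


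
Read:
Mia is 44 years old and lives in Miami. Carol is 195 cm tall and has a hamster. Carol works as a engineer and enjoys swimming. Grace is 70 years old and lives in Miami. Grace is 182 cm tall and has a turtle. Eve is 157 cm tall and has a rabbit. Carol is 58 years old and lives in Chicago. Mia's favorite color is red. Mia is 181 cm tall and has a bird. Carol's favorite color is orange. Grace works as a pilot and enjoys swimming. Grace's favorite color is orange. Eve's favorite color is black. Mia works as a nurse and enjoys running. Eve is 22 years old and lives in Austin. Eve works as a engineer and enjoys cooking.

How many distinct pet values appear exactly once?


Unique pet values: 4

4


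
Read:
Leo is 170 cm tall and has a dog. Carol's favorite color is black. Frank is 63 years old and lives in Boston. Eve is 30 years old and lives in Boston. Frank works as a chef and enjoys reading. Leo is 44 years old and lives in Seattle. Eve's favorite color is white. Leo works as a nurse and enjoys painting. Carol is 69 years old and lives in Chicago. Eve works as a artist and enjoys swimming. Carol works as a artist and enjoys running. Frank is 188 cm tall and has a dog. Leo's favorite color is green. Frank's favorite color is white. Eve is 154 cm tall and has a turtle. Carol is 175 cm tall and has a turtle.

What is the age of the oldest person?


Oldest: Carol at 69

69


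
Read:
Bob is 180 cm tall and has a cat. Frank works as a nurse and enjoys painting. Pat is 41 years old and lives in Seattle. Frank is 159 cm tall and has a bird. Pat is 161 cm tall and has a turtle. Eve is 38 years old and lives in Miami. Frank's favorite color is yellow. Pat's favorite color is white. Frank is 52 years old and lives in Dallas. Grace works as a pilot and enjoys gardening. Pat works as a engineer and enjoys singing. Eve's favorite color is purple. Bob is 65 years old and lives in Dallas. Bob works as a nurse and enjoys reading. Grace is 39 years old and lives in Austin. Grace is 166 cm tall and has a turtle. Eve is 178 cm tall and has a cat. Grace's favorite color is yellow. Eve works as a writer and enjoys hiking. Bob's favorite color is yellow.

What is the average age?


Sum=235, n=5, avg=47

47


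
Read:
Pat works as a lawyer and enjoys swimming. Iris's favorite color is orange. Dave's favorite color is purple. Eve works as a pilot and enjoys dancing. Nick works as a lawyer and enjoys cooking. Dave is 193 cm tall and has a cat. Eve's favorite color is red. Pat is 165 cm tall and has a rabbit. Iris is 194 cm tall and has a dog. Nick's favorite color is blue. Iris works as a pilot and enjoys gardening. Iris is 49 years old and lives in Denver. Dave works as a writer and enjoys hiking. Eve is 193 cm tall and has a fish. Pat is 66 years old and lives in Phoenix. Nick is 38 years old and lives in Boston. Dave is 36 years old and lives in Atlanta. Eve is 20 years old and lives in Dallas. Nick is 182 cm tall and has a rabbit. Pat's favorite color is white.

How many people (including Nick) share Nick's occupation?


Nick is a lawyer. Count = 2

2


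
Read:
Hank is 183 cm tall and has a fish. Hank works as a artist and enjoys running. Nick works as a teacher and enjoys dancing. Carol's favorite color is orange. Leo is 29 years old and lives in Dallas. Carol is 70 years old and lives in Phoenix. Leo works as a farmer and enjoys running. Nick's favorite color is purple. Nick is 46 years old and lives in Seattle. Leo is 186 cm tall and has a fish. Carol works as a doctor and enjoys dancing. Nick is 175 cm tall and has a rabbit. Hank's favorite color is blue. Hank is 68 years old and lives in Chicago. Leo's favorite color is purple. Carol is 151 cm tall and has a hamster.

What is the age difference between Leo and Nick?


|29 - 46| = 17

17


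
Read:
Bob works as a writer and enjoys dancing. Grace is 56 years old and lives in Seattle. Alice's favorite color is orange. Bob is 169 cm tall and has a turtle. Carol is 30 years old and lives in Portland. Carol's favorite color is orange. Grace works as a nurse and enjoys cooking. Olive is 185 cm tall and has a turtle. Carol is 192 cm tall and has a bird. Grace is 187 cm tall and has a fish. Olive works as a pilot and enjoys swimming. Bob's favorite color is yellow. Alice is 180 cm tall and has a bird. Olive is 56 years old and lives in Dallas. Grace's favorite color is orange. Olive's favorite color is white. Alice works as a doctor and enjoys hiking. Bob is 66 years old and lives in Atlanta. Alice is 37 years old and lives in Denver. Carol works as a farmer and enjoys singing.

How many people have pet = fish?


Count: 1

1


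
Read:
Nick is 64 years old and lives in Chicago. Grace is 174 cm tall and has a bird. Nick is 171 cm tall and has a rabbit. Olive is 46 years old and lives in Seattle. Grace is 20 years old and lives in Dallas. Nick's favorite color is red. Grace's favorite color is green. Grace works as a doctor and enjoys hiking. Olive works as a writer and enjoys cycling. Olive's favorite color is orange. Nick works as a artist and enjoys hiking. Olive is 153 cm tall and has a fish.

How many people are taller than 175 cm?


Taller than 175: 0

0


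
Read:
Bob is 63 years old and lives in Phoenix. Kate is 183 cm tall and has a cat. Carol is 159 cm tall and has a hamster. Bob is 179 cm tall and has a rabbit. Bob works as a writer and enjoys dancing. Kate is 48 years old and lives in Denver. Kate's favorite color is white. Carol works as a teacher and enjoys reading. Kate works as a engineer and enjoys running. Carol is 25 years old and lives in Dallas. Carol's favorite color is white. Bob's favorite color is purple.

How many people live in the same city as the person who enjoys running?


Person with hobby running is Kate, city Denver. Count = 1

1


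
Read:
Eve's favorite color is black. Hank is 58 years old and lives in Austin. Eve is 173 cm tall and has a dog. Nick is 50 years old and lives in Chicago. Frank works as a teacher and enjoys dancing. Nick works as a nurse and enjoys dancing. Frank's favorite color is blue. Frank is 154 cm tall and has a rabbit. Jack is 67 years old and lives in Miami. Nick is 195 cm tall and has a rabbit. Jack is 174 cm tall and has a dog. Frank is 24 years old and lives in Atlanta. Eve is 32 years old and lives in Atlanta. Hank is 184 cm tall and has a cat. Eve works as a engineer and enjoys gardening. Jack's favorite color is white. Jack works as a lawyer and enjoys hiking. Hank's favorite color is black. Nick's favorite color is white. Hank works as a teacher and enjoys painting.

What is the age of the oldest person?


Oldest: Jack at 67

67


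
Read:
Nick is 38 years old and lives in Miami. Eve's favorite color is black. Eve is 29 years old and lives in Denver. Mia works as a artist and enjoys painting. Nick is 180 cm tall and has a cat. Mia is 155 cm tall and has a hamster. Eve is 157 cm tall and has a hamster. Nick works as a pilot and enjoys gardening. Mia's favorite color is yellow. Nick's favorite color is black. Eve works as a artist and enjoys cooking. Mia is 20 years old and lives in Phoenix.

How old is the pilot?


The pilot is Nick, age 38

38


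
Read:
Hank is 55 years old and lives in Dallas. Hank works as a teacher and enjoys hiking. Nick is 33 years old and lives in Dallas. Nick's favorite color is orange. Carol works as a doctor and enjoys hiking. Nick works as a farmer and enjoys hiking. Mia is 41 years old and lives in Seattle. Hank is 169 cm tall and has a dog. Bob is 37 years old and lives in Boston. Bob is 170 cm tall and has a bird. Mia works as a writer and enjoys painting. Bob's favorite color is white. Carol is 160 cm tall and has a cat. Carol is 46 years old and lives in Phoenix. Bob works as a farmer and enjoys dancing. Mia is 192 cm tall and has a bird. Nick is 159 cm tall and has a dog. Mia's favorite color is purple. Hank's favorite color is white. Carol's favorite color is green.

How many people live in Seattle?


Count in Seattle: 1

1


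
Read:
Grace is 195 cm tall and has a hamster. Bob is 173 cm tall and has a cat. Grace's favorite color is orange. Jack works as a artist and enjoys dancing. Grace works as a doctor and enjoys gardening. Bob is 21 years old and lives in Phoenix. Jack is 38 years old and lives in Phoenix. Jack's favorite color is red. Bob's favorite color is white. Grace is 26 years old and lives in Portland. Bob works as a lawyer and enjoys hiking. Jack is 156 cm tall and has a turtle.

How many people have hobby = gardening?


Count: 1

1


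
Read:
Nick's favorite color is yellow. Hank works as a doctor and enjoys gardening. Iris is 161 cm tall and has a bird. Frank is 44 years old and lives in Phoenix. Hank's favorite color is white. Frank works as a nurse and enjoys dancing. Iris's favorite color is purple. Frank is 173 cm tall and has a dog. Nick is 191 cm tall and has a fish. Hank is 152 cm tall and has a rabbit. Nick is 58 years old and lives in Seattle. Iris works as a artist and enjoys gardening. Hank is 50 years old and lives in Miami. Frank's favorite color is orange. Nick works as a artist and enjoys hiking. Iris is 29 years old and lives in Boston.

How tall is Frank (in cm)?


Frank is 173 cm tall

173


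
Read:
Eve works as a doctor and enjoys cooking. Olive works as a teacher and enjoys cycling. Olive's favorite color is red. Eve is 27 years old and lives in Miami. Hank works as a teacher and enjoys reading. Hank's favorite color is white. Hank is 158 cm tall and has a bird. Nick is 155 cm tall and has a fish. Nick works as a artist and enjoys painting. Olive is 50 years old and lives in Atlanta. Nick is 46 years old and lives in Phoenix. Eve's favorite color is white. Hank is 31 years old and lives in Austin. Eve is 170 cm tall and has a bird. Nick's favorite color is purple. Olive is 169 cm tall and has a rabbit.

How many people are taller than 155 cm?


Taller than 155: 3

3


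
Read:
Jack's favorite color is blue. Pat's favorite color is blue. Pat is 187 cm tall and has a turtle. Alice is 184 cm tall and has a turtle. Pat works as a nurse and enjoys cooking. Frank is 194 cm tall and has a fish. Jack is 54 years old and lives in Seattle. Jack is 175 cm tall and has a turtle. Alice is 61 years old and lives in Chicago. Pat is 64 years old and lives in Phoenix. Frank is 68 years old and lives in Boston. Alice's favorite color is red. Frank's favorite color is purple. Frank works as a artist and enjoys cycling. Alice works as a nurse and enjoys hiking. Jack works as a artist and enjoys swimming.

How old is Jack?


Jack is 54 years old

54


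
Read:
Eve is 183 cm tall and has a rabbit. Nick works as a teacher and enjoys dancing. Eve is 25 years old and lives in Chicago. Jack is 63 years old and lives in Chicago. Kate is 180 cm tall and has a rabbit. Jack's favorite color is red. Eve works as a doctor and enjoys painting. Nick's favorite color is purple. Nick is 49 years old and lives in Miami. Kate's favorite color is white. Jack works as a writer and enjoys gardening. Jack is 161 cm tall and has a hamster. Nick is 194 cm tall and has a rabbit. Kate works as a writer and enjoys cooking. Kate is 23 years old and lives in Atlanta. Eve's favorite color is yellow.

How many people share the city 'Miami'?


Count: 1

1


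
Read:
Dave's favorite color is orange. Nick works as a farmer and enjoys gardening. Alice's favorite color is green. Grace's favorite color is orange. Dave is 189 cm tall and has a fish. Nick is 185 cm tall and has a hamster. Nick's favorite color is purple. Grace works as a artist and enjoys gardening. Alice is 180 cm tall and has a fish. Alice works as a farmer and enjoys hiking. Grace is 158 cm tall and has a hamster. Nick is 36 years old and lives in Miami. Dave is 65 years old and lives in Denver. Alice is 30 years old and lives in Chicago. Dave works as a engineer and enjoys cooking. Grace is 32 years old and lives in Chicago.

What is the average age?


Sum=163, n=4, avg=40.75

40.75


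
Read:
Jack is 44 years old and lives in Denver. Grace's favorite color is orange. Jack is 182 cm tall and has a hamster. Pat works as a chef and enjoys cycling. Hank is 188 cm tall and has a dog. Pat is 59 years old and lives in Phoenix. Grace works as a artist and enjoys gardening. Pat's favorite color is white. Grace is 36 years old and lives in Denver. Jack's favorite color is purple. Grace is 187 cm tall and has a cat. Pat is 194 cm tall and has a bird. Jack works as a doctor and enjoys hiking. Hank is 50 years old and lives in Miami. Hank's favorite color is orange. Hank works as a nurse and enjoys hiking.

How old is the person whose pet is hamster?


Person with pet=hamster is Jack, age 44

44


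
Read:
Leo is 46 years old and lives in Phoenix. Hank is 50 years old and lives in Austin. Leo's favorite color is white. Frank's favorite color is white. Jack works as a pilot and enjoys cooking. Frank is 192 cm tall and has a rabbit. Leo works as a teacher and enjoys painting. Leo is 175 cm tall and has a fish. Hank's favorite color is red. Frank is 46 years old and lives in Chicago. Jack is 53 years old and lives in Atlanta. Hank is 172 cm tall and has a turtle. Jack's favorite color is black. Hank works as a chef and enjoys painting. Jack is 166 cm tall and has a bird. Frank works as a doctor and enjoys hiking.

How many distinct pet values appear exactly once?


Unique pet values: 4

4


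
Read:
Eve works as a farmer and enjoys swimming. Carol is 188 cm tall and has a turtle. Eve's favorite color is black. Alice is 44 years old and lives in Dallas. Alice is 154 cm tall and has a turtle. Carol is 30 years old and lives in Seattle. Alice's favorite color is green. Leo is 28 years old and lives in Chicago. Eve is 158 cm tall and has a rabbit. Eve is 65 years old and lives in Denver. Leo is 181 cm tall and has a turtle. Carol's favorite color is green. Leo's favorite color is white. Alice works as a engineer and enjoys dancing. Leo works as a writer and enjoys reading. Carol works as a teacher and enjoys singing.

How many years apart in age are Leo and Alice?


28 vs 44, diff = 16

16


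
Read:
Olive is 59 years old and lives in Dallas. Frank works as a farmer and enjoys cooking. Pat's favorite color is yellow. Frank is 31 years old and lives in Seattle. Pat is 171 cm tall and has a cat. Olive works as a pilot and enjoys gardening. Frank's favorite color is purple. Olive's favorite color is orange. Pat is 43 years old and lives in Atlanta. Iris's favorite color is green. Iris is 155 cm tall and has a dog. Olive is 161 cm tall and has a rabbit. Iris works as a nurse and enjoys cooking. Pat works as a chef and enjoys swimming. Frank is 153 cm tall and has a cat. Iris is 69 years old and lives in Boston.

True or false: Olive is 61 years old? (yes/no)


Olive is actually 59. no

no


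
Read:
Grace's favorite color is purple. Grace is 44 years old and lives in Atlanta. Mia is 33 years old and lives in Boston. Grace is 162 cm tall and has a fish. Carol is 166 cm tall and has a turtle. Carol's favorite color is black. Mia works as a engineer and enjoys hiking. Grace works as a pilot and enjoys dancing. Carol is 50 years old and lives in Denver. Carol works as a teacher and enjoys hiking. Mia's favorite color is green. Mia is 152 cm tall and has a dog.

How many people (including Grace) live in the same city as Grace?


Grace lives in Atlanta. Count = 1

1


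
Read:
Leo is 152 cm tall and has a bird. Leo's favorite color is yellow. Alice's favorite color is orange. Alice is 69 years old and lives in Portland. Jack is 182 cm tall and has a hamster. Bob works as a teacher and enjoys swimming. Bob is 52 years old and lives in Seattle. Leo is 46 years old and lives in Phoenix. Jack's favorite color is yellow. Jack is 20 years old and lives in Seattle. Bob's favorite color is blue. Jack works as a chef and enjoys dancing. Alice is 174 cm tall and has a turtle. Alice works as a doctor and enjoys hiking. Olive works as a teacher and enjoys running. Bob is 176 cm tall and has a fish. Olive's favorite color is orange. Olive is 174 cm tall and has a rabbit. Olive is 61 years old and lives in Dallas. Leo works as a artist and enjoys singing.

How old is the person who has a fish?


Person with fish is Bob, age 52

52


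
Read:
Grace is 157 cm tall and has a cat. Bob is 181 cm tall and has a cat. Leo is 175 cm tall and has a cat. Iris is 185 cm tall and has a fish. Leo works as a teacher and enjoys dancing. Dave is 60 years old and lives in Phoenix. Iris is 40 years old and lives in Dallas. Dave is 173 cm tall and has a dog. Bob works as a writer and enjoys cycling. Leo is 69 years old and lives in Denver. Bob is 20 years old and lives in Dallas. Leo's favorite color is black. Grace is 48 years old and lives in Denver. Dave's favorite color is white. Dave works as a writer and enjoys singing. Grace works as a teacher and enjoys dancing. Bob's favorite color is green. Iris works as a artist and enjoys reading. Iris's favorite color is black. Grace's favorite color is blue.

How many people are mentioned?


People: Leo, Iris, Bob, Dave, Grace. Count = 5

5


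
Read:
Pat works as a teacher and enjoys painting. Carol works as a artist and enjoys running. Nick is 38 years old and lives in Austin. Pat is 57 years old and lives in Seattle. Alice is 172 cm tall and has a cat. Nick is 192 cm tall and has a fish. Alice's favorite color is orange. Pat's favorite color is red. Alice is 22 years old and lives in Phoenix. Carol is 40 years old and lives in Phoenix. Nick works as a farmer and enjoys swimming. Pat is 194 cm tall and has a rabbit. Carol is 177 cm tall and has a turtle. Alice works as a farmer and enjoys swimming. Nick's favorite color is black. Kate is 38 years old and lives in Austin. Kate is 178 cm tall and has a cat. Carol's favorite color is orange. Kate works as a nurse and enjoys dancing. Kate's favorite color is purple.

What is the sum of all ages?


57+40+22+38+38 = 195

195


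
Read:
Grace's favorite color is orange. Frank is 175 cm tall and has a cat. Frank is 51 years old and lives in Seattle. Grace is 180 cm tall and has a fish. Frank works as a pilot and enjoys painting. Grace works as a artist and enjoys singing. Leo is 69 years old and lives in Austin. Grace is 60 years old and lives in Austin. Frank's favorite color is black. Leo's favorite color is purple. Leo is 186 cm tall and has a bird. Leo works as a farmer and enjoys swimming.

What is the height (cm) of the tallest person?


Tallest: Leo at 186 cm

186


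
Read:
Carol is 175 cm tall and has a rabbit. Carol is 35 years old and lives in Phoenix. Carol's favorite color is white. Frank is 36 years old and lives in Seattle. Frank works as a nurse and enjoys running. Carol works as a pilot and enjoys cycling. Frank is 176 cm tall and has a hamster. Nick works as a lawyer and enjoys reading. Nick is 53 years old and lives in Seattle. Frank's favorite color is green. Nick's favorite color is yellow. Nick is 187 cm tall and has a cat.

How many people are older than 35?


Filter: 2

2


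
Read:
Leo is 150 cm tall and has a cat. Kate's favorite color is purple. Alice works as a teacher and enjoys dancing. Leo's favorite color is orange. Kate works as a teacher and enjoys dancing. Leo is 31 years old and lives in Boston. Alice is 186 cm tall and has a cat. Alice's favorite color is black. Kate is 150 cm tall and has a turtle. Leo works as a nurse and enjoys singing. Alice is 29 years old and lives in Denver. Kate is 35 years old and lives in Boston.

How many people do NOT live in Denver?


Not in Denver: 2

2


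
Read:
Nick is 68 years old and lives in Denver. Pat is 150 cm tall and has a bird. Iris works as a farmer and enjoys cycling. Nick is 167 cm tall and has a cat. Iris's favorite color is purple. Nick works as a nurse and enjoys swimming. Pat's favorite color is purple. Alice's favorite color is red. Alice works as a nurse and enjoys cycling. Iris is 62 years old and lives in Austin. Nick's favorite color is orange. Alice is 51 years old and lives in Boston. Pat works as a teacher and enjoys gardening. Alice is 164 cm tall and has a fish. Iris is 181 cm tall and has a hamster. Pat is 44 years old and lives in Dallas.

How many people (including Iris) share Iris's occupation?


Iris is a farmer. Count = 1

1


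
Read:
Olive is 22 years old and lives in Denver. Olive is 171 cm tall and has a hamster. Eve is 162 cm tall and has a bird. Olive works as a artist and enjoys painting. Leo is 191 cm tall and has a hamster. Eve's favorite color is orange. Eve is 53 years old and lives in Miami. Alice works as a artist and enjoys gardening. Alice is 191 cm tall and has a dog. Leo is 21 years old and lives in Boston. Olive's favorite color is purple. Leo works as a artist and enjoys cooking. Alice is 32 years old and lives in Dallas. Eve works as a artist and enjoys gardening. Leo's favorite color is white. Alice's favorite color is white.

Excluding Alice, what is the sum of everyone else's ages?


Sum (excluding Alice): 96

96


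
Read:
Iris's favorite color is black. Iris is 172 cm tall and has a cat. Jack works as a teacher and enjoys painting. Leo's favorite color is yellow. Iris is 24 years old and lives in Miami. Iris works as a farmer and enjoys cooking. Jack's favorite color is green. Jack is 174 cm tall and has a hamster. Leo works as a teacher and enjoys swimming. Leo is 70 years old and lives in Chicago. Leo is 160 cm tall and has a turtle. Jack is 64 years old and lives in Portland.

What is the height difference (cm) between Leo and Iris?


|160 - 172| = 12

12


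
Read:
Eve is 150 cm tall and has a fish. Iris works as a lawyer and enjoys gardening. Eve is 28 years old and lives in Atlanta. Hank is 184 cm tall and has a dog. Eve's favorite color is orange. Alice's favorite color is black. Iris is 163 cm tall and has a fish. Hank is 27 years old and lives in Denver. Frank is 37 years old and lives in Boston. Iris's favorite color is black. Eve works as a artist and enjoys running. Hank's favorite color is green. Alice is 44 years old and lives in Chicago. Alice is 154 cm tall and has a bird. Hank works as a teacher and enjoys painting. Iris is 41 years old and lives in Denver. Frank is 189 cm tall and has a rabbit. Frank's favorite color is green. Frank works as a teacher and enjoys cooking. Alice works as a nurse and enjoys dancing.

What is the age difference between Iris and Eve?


|41 - 28| = 13

13


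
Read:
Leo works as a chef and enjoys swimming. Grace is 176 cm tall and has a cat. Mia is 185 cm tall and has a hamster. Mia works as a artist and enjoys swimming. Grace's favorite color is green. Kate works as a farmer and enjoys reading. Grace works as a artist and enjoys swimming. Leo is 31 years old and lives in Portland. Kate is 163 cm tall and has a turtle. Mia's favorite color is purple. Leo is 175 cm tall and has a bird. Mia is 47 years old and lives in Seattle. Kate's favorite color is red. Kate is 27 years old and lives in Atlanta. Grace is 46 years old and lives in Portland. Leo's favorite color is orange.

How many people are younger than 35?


Filter: 2

2


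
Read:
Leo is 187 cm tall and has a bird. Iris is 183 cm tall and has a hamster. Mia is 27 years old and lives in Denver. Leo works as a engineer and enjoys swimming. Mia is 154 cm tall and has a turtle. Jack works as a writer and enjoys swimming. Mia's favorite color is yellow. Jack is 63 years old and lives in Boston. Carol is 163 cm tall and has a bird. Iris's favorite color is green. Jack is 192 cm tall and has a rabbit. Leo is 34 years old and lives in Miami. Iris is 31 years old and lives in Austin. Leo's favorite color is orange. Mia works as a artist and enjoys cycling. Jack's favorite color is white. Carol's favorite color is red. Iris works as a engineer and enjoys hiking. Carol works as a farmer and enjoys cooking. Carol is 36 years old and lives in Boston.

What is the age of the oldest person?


Oldest: Jack at 63

63


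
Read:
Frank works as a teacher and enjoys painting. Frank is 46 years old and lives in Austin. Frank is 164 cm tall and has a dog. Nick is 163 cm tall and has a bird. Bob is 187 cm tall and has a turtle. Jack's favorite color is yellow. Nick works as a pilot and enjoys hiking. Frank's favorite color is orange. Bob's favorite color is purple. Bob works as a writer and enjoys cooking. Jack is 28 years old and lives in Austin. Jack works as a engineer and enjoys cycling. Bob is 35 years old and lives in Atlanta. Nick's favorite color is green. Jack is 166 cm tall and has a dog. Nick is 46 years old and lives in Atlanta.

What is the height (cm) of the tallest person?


Tallest: Bob at 187 cm

187


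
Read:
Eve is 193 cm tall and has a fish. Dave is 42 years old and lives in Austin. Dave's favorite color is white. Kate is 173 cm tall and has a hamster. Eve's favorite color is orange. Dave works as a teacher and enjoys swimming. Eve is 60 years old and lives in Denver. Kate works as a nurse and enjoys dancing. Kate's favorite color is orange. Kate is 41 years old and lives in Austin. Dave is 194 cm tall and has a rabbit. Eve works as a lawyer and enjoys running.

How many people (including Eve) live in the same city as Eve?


Eve lives in Denver. Count = 1

1


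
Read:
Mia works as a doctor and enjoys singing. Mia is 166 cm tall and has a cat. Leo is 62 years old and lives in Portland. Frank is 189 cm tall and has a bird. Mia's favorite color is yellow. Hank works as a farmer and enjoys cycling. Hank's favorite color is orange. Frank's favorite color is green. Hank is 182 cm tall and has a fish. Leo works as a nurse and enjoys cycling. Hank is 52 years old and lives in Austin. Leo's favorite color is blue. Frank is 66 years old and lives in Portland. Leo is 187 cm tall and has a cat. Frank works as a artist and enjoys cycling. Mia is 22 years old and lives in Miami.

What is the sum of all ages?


22+62+66+52 = 202

202


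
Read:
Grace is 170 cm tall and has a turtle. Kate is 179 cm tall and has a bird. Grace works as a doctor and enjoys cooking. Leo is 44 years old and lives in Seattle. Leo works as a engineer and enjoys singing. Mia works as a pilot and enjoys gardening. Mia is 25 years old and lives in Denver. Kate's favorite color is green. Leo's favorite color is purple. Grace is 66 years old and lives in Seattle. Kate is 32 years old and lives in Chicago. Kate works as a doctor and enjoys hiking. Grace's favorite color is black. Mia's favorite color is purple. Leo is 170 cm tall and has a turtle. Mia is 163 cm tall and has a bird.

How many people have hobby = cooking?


Count: 1

1


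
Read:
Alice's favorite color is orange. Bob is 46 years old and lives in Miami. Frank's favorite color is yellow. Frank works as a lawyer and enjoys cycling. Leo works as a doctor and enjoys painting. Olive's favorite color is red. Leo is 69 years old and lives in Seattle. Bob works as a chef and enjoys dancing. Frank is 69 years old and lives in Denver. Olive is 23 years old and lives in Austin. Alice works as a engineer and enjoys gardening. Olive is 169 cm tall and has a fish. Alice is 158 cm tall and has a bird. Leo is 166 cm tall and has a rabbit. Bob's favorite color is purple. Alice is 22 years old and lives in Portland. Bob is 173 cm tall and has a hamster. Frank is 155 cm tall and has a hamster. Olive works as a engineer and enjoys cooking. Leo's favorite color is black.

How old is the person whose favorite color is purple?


Person with favorite color=purple is Bob, age 46

46


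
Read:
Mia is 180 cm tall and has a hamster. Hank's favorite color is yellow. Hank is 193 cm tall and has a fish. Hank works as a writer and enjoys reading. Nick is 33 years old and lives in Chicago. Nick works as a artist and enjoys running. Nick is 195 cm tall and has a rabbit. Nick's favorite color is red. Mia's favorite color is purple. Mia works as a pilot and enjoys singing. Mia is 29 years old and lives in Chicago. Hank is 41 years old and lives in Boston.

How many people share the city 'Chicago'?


Count: 2

2


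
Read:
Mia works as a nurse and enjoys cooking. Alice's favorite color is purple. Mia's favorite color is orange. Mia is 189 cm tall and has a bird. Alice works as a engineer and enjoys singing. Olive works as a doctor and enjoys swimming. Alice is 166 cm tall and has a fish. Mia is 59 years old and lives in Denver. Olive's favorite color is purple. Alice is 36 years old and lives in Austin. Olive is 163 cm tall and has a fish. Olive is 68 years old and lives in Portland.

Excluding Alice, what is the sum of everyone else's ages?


Sum (excluding Alice): 127

127


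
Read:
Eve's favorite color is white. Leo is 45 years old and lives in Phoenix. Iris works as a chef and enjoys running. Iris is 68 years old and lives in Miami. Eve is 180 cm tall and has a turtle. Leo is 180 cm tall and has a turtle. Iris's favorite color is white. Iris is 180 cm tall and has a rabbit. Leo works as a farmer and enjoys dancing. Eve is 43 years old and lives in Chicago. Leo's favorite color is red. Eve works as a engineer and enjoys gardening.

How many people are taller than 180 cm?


Taller than 180: 0

0


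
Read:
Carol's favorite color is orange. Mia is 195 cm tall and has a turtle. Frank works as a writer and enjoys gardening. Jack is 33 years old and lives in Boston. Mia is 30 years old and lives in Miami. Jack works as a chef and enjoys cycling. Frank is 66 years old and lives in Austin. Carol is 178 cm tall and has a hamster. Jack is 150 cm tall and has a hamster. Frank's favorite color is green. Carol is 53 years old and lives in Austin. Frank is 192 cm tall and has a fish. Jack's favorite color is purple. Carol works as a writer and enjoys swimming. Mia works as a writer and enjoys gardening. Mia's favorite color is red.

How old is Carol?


Carol is 53 years old

53
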